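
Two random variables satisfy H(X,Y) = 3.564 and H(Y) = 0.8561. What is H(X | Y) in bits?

Chain rule: H(X,Y) = H(X|Y) + H(Y)
H(X|Y) = H(X,Y) - H(Y) = 3.564 - 0.8561 = 2.7079 bits


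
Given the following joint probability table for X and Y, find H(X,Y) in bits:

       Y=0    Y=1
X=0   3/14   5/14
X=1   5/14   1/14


H(X,Y) = -Σ p(x,y) log₂ p(x,y)
  p(0,0)=3/14: -0.2143 × log₂(0.2143) = 0.4762
  p(0,1)=5/14: -0.3571 × log₂(0.3571) = 0.5305
  p(1,0)=5/14: -0.3571 × log₂(0.3571) = 0.5305
  p(1,1)=1/14: -0.0714 × log₂(0.0714) = 0.2720
H(X,Y) = 1.8092 bits


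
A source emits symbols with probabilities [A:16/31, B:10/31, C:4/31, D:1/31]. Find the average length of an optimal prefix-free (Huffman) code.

Huffman tree construction:
Combine smallest probabilities repeatedly
Resulting codes:
  A: 1 (length 1)
  B: 01 (length 2)
  C: 001 (length 3)
  D: 000 (length 3)
Average length = Σ p(s) × length(s) = 1.6452 bits


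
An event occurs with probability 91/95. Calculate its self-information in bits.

Information content I(x) = -log₂(p(x))
I = -log₂(91/95) = -log₂(0.9579)
I = 0.0621 bits


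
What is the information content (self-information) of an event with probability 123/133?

Information content I(x) = -log₂(p(x))
I = -log₂(123/133) = -log₂(0.9248)
I = 0.1128 bits


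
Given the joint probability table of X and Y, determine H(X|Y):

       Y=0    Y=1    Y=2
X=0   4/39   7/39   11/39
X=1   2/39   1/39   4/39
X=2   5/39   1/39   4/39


H(X|Y) = Σ_y p(y) H(X|Y=y)
  p(Y=0) = 11/39, H(X|Y=0) = 1.4949
  p(Y=1) = 3/13, H(X|Y=1) = 0.9864
  p(Y=2) = 19/39, H(X|Y=2) = 1.4030
H(X|Y) = 0.2821×1.4949 + 0.2308×0.9864 + 0.4872×1.4030 = 1.3328 bits


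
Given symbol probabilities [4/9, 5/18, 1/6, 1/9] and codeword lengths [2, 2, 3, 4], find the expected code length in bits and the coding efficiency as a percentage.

Average length L = Σ p_i × l_i = 2.3889 bits
Entropy H = 1.8163 bits
Efficiency η = H/L × 100% = 76.03%


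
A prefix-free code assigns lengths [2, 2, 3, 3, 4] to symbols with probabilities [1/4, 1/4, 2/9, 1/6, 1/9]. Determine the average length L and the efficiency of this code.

Average length L = Σ p_i × l_i = 2.6111 bits
Entropy H = 2.2652 bits
Efficiency η = H/L × 100% = 86.75%


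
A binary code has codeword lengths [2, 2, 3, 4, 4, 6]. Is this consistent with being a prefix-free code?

Kraft inequality: Σ 2^(-l_i) ≤ 1 for prefix-free code
Calculating: 2^(-2) + 2^(-2) + 2^(-3) + 2^(-4) + 2^(-4) + 2^(-6)
= 0.25 + 0.25 + 0.125 + 0.0625 + 0.0625 + 0.015625
= 0.7656
Since 0.7656 ≤ 1, prefix-free code exists


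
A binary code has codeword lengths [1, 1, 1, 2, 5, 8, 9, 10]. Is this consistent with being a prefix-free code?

Kraft inequality: Σ 2^(-l_i) ≤ 1 for prefix-free code
Calculating: 2^(-1) + 2^(-1) + 2^(-1) + 2^(-2) + 2^(-5) + 2^(-8) + 2^(-9) + 2^(-10)
= 0.5 + 0.5 + 0.5 + 0.25 + 0.03125 + 0.00390625 + 0.001953125 + 0.0009765625
= 1.7881
Since 1.7881 > 1, prefix-free code does not exist


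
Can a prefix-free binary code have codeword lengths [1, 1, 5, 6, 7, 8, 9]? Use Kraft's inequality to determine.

Kraft inequality: Σ 2^(-l_i) ≤ 1 for prefix-free code
Calculating: 2^(-1) + 2^(-1) + 2^(-5) + 2^(-6) + 2^(-7) + 2^(-8) + 2^(-9)
= 0.5 + 0.5 + 0.03125 + 0.015625 + 0.0078125 + 0.00390625 + 0.001953125
= 1.0605
Since 1.0605 > 1, prefix-free code does not exist


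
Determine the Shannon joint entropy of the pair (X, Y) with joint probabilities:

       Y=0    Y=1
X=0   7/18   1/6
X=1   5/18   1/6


H(X,Y) = -Σ p(x,y) log₂ p(x,y)
  p(0,0)=7/18: -0.3889 × log₂(0.3889) = 0.5299
  p(0,1)=1/6: -0.1667 × log₂(0.1667) = 0.4308
  p(1,0)=5/18: -0.2778 × log₂(0.2778) = 0.5133
  p(1,1)=1/6: -0.1667 × log₂(0.1667) = 0.4308
H(X,Y) = 1.9049 bits


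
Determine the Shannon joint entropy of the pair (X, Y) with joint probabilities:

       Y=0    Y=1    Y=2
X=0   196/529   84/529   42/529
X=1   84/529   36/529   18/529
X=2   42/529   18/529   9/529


H(X,Y) = -Σ p(x,y) log₂ p(x,y)
  p(0,0)=196/529: -0.3705 × log₂(0.3705) = 0.5307
  p(0,1)=84/529: -0.1588 × log₂(0.1588) = 0.4216
  p(0,2)=42/529: -0.0794 × log₂(0.0794) = 0.2902
  p(1,0)=84/529: -0.1588 × log₂(0.1588) = 0.4216
  p(1,1)=36/529: -0.0681 × log₂(0.0681) = 0.2639
  p(1,2)=18/529: -0.0340 × log₂(0.0340) = 0.1660
  p(2,0)=42/529: -0.0794 × log₂(0.0794) = 0.2902
  p(2,1)=18/529: -0.0340 × log₂(0.0340) = 0.1660
  p(2,2)=9/529: -0.0170 × log₂(0.0170) = 0.1000
H(X,Y) = 2.6499 bits


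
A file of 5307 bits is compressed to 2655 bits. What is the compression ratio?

Compression ratio = Original / Compressed
= 5307 / 2655 = 2.00:1


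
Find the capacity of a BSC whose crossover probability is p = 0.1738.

For BSC with error probability p:
C = 1 - H(p) where H(p) is binary entropy
H(0.1738) = -0.1738 × log₂(0.1738) - 0.8262 × log₂(0.8262)
H(p) = 0.6663
C = 1 - 0.6663 = 0.3337 bits/use


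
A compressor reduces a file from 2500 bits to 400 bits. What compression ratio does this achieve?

Compression ratio = Original / Compressed
= 2500 / 400 = 6.25:1


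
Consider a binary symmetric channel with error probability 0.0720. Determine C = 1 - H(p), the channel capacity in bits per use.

For BSC with error probability p:
C = 1 - H(p) where H(p) is binary entropy
H(0.0720) = -0.0720 × log₂(0.0720) - 0.9280 × log₂(0.9280)
H(p) = 0.3733
C = 1 - 0.3733 = 0.6267 bits/use


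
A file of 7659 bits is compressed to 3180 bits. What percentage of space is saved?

Space savings = (1 - Compressed/Original) × 100%
= (1 - 3180/7659) × 100%
= 58.48%


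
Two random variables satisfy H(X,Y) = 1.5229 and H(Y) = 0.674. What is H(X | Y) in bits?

Chain rule: H(X,Y) = H(X|Y) + H(Y)
H(X|Y) = H(X,Y) - H(Y) = 1.5229 - 0.674 = 0.8489 bits


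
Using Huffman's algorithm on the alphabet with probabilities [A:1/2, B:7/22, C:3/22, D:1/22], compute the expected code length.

Huffman tree construction:
Combine smallest probabilities repeatedly
Resulting codes:
  A: 0 (length 1)
  B: 11 (length 2)
  C: 101 (length 3)
  D: 100 (length 3)
Average length = Σ p(s) × length(s) = 1.6818 bits


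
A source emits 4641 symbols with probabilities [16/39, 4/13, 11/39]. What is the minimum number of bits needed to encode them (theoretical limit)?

Entropy H = 1.5656 bits/symbol
Minimum bits = H × n = 1.5656 × 4641
= 7265.83 bits


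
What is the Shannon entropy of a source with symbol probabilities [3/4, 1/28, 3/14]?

H(X) = -Σ p(x) log₂ p(x)
  -3/4 × log₂(3/4) = 0.3113
  -1/28 × log₂(1/28) = 0.1717
  -3/14 × log₂(3/14) = 0.4762
H(X) = 0.9592 bits


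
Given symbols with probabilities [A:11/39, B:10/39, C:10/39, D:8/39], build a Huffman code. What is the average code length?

Huffman tree construction:
Combine smallest probabilities repeatedly
Resulting codes:
  A: 11 (length 2)
  B: 01 (length 2)
  C: 10 (length 2)
  D: 00 (length 2)
Average length = Σ p(s) × length(s) = 2.0000 bits


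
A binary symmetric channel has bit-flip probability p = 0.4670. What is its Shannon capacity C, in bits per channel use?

For BSC with error probability p:
C = 1 - H(p) where H(p) is binary entropy
H(0.4670) = -0.4670 × log₂(0.4670) - 0.5330 × log₂(0.5330)
H(p) = 0.9969
C = 1 - 0.9969 = 0.0031 bits/use


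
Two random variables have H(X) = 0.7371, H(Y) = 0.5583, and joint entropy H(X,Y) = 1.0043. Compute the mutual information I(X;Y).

I(X;Y) = H(X) + H(Y) - H(X,Y)
I(X;Y) = 0.7371 + 0.5583 - 1.0043 = 0.2911 bits


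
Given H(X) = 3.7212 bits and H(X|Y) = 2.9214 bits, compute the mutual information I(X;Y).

I(X;Y) = H(X) - H(X|Y)
I(X;Y) = 3.7212 - 2.9214 = 0.7998 bits


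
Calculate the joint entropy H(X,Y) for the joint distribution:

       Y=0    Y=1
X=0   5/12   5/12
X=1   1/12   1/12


H(X,Y) = -Σ p(x,y) log₂ p(x,y)
  p(0,0)=5/12: -0.4167 × log₂(0.4167) = 0.5263
  p(0,1)=5/12: -0.4167 × log₂(0.4167) = 0.5263
  p(1,0)=1/12: -0.0833 × log₂(0.0833) = 0.2987
  p(1,1)=1/12: -0.0833 × log₂(0.0833) = 0.2987
H(X,Y) = 1.6500 bits


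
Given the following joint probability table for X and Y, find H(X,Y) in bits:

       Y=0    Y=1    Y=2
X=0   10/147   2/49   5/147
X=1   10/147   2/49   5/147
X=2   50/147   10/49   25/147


H(X,Y) = -Σ p(x,y) log₂ p(x,y)
  p(0,0)=10/147: -0.0680 × log₂(0.0680) = 0.2638
  p(0,1)=2/49: -0.0408 × log₂(0.0408) = 0.1884
  p(0,2)=5/147: -0.0340 × log₂(0.0340) = 0.1659
  p(1,0)=10/147: -0.0680 × log₂(0.0680) = 0.2638
  p(1,1)=2/49: -0.0408 × log₂(0.0408) = 0.1884
  p(1,2)=5/147: -0.0340 × log₂(0.0340) = 0.1659
  p(2,0)=50/147: -0.3401 × log₂(0.3401) = 0.5292
  p(2,1)=10/49: -0.2041 × log₂(0.2041) = 0.4679
  p(2,2)=25/147: -0.1701 × log₂(0.1701) = 0.4347
H(X,Y) = 2.6679 bits


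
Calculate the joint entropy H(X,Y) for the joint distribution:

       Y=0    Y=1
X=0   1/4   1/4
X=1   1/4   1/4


H(X,Y) = -Σ p(x,y) log₂ p(x,y)
  p(0,0)=1/4: -0.2500 × log₂(0.2500) = 0.5000
  p(0,1)=1/4: -0.2500 × log₂(0.2500) = 0.5000
  p(1,0)=1/4: -0.2500 × log₂(0.2500) = 0.5000
  p(1,1)=1/4: -0.2500 × log₂(0.2500) = 0.5000
H(X,Y) = 2.0000 bits


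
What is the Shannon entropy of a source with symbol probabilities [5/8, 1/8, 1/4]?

H(X) = -Σ p(x) log₂ p(x)
  -5/8 × log₂(5/8) = 0.4238
  -1/8 × log₂(1/8) = 0.3750
  -1/4 × log₂(1/4) = 0.5000
H(X) = 1.2988 bits


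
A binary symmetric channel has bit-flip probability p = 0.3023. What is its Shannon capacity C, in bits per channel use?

For BSC with error probability p:
C = 1 - H(p) where H(p) is binary entropy
H(0.3023) = -0.3023 × log₂(0.3023) - 0.6977 × log₂(0.6977)
H(p) = 0.8841
C = 1 - 0.8841 = 0.1159 bits/use


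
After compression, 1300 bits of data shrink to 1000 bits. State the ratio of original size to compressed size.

Compression ratio = Original / Compressed
= 1300 / 1000 = 1.30:1


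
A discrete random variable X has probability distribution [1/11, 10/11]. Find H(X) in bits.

H(X) = -Σ p(x) log₂ p(x)
  -1/11 × log₂(1/11) = 0.3145
  -10/11 × log₂(10/11) = 0.1250
H(X) = 0.4395 bits


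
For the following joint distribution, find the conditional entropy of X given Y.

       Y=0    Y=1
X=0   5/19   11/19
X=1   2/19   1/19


H(X|Y) = Σ_y p(y) H(X|Y=y)
  p(Y=0) = 7/19, H(X|Y=0) = 0.8631
  p(Y=1) = 12/19, H(X|Y=1) = 0.4138
H(X|Y) = 0.3684×0.8631 + 0.6316×0.4138 = 0.5793 bits


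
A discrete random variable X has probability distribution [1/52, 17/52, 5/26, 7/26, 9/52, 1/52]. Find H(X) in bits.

H(X) = -Σ p(x) log₂ p(x)
  -1/52 × log₂(1/52) = 0.1096
  -17/52 × log₂(17/52) = 0.5273
  -5/26 × log₂(5/26) = 0.4574
  -7/26 × log₂(7/26) = 0.5097
  -9/52 × log₂(9/52) = 0.4380
  -1/52 × log₂(1/52) = 0.1096
H(X) = 2.1516 bits


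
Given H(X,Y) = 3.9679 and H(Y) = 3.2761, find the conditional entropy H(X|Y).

Chain rule: H(X,Y) = H(X|Y) + H(Y)
H(X|Y) = H(X,Y) - H(Y) = 3.9679 - 3.2761 = 0.6918 bits


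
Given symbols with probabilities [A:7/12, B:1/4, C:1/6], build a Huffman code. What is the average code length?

Huffman tree construction:
Combine smallest probabilities repeatedly
Resulting codes:
  A: 1 (length 1)
  B: 01 (length 2)
  C: 00 (length 2)
Average length = Σ p(s) × length(s) = 1.4167 bits


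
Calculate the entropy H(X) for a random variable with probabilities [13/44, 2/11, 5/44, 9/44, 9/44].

H(X) = -Σ p(x) log₂ p(x)
  -13/44 × log₂(13/44) = 0.5197
  -2/11 × log₂(2/11) = 0.4472
  -5/44 × log₂(5/44) = 0.3565
  -9/44 × log₂(9/44) = 0.4683
  -9/44 × log₂(9/44) = 0.4683
H(X) = 2.2600 bits


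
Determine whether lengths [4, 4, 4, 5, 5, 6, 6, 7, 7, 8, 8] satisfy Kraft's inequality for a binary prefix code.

Kraft inequality: Σ 2^(-l_i) ≤ 1 for prefix-free code
Calculating: 2^(-4) + 2^(-4) + 2^(-4) + 2^(-5) + 2^(-5) + 2^(-6) + 2^(-6) + 2^(-7) + 2^(-7) + 2^(-8) + 2^(-8)
= 0.0625 + 0.0625 + 0.0625 + 0.03125 + 0.03125 + 0.015625 + 0.015625 + 0.0078125 + 0.0078125 + 0.00390625 + 0.00390625
= 0.3047
Since 0.3047 ≤ 1, prefix-free code exists


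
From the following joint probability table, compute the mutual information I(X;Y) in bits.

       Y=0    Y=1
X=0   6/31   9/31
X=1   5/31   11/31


H(X) = 0.9992, H(Y) = 0.9383, H(X,Y) = 1.9315
I(X;Y) = H(X) + H(Y) - H(X,Y) = 0.0060 bits


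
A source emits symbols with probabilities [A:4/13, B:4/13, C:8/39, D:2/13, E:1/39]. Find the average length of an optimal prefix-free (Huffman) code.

Huffman tree construction:
Combine smallest probabilities repeatedly
Resulting codes:
  A: 10 (length 2)
  B: 11 (length 2)
  C: 01 (length 2)
  D: 001 (length 3)
  E: 000 (length 3)
Average length = Σ p(s) × length(s) = 2.1795 bits


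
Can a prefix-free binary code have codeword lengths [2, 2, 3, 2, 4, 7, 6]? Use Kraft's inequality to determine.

Kraft inequality: Σ 2^(-l_i) ≤ 1 for prefix-free code
Calculating: 2^(-2) + 2^(-2) + 2^(-3) + 2^(-2) + 2^(-4) + 2^(-7) + 2^(-6)
= 0.25 + 0.25 + 0.125 + 0.25 + 0.0625 + 0.0078125 + 0.015625
= 0.9609
Since 0.9609 ≤ 1, prefix-free code exists


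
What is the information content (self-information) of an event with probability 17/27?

Information content I(x) = -log₂(p(x))
I = -log₂(17/27) = -log₂(0.6296)
I = 0.6674 bits


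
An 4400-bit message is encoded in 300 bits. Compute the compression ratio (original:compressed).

Compression ratio = Original / Compressed
= 4400 / 300 = 14.67:1


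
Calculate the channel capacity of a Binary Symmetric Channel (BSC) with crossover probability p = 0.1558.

For BSC with error probability p:
C = 1 - H(p) where H(p) is binary entropy
H(0.1558) = -0.1558 × log₂(0.1558) - 0.8442 × log₂(0.8442)
H(p) = 0.6242
C = 1 - 0.6242 = 0.3758 bits/use


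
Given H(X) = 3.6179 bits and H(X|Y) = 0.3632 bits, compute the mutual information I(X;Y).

I(X;Y) = H(X) - H(X|Y)
I(X;Y) = 3.6179 - 0.3632 = 3.2547 bits


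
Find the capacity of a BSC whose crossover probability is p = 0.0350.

For BSC with error probability p:
C = 1 - H(p) where H(p) is binary entropy
H(0.0350) = -0.0350 × log₂(0.0350) - 0.9650 × log₂(0.9650)
H(p) = 0.2189
C = 1 - 0.2189 = 0.7811 bits/use


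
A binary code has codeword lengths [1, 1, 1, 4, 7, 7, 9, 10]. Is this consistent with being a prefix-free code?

Kraft inequality: Σ 2^(-l_i) ≤ 1 for prefix-free code
Calculating: 2^(-1) + 2^(-1) + 2^(-1) + 2^(-4) + 2^(-7) + 2^(-7) + 2^(-9) + 2^(-10)
= 0.5 + 0.5 + 0.5 + 0.0625 + 0.0078125 + 0.0078125 + 0.001953125 + 0.0009765625
= 1.5811
Since 1.5811 > 1, prefix-free code does not exist


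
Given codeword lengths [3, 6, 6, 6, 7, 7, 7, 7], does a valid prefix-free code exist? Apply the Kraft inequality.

Kraft inequality: Σ 2^(-l_i) ≤ 1 for prefix-free code
Calculating: 2^(-3) + 2^(-6) + 2^(-6) + 2^(-6) + 2^(-7) + 2^(-7) + 2^(-7) + 2^(-7)
= 0.125 + 0.015625 + 0.015625 + 0.015625 + 0.0078125 + 0.0078125 + 0.0078125 + 0.0078125
= 0.2031
Since 0.2031 ≤ 1, prefix-free code exists


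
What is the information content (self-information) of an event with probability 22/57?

Information content I(x) = -log₂(p(x))
I = -log₂(22/57) = -log₂(0.3860)
I = 1.3735 bits


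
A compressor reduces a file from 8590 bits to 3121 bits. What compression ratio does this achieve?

Compression ratio = Original / Compressed
= 8590 / 3121 = 2.75:1


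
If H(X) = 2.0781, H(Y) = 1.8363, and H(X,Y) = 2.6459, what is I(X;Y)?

I(X;Y) = H(X) + H(Y) - H(X,Y)
I(X;Y) = 2.0781 + 1.8363 - 2.6459 = 1.2685 bits


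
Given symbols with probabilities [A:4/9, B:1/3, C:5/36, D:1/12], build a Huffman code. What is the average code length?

Huffman tree construction:
Combine smallest probabilities repeatedly
Resulting codes:
  A: 0 (length 1)
  B: 11 (length 2)
  C: 101 (length 3)
  D: 100 (length 3)
Average length = Σ p(s) × length(s) = 1.7778 bits


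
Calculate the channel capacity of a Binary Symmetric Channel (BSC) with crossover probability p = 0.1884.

For BSC with error probability p:
C = 1 - H(p) where H(p) is binary entropy
H(0.1884) = -0.1884 × log₂(0.1884) - 0.8116 × log₂(0.8116)
H(p) = 0.6981
C = 1 - 0.6981 = 0.3019 bits/use


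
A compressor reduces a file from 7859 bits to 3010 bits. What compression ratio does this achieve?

Compression ratio = Original / Compressed
= 7859 / 3010 = 2.61:1


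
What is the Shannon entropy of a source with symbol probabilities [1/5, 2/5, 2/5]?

H(X) = -Σ p(x) log₂ p(x)
  -1/5 × log₂(1/5) = 0.4644
  -2/5 × log₂(2/5) = 0.5288
  -2/5 × log₂(2/5) = 0.5288
H(X) = 1.5219 bits


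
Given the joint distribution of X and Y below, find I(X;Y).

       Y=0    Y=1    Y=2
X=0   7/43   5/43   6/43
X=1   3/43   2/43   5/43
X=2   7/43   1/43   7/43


H(X) = 1.5453, H(Y) = 1.5066, H(X,Y) = 2.9975
I(X;Y) = H(X) + H(Y) - H(X,Y) = 0.0544 bits


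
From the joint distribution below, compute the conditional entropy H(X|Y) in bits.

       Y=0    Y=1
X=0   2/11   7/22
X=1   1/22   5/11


H(X|Y) = Σ_y p(y) H(X|Y=y)
  p(Y=0) = 5/22, H(X|Y=0) = 0.7219
  p(Y=1) = 17/22, H(X|Y=1) = 0.9774
H(X|Y) = 0.2273×0.7219 + 0.7727×0.9774 = 0.9194 bits


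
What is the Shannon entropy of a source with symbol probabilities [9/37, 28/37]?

H(X) = -Σ p(x) log₂ p(x)
  -9/37 × log₂(9/37) = 0.4961
  -28/37 × log₂(28/37) = 0.3043
H(X) = 0.8004 bits


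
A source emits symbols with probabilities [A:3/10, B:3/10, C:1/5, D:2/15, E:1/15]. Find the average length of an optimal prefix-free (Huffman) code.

Huffman tree construction:
Combine smallest probabilities repeatedly
Resulting codes:
  A: 10 (length 2)
  B: 11 (length 2)
  C: 00 (length 2)
  D: 011 (length 3)
  E: 010 (length 3)
Average length = Σ p(s) × length(s) = 2.2000 bits


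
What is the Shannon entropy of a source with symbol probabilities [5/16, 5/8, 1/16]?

H(X) = -Σ p(x) log₂ p(x)
  -5/16 × log₂(5/16) = 0.5244
  -5/8 × log₂(5/8) = 0.4238
  -1/16 × log₂(1/16) = 0.2500
H(X) = 1.1982 bits


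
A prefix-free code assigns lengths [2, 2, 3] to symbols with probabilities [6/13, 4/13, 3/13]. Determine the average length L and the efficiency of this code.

Average length L = Σ p_i × l_i = 2.2308 bits
Entropy H = 1.5262 bits
Efficiency η = H/L × 100% = 68.42%


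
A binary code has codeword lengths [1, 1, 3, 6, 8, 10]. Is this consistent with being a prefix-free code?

Kraft inequality: Σ 2^(-l_i) ≤ 1 for prefix-free code
Calculating: 2^(-1) + 2^(-1) + 2^(-3) + 2^(-6) + 2^(-8) + 2^(-10)
= 0.5 + 0.5 + 0.125 + 0.015625 + 0.00390625 + 0.0009765625
= 1.1455
Since 1.1455 > 1, prefix-free code does not exist


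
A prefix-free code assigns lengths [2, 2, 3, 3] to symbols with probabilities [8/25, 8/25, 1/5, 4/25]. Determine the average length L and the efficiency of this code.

Average length L = Σ p_i × l_i = 2.3600 bits
Entropy H = 1.9395 bits
Efficiency η = H/L × 100% = 82.18%


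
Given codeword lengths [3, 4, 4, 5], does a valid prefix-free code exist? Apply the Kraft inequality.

Kraft inequality: Σ 2^(-l_i) ≤ 1 for prefix-free code
Calculating: 2^(-3) + 2^(-4) + 2^(-4) + 2^(-5)
= 0.125 + 0.0625 + 0.0625 + 0.03125
= 0.2812
Since 0.2812 ≤ 1, prefix-free code exists


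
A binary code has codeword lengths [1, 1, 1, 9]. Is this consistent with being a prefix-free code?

Kraft inequality: Σ 2^(-l_i) ≤ 1 for prefix-free code
Calculating: 2^(-1) + 2^(-1) + 2^(-1) + 2^(-9)
= 0.5 + 0.5 + 0.5 + 0.001953125
= 1.5020
Since 1.5020 > 1, prefix-free code does not exist


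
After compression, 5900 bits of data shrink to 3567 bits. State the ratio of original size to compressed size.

Compression ratio = Original / Compressed
= 5900 / 3567 = 1.65:1


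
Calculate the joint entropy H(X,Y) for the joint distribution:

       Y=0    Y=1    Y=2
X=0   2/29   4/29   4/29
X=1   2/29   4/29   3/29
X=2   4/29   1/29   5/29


H(X,Y) = -Σ p(x,y) log₂ p(x,y)
  p(0,0)=2/29: -0.0690 × log₂(0.0690) = 0.2661
  p(0,1)=4/29: -0.1379 × log₂(0.1379) = 0.3942
  p(0,2)=4/29: -0.1379 × log₂(0.1379) = 0.3942
  p(1,0)=2/29: -0.0690 × log₂(0.0690) = 0.2661
  p(1,1)=4/29: -0.1379 × log₂(0.1379) = 0.3942
  p(1,2)=3/29: -0.1034 × log₂(0.1034) = 0.3386
  p(2,0)=4/29: -0.1379 × log₂(0.1379) = 0.3942
  p(2,1)=1/29: -0.0345 × log₂(0.0345) = 0.1675
  p(2,2)=5/29: -0.1724 × log₂(0.1724) = 0.4373
H(X,Y) = 3.0523 bits


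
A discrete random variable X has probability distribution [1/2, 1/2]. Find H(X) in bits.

H(X) = -Σ p(x) log₂ p(x)
  -1/2 × log₂(1/2) = 0.5000
  -1/2 × log₂(1/2) = 0.5000
H(X) = 1.0000 bits


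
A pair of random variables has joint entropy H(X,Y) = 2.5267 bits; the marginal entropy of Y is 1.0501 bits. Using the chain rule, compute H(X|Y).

Chain rule: H(X,Y) = H(X|Y) + H(Y)
H(X|Y) = H(X,Y) - H(Y) = 2.5267 - 1.0501 = 1.4766 bits


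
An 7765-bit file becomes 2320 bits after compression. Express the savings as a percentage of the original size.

Space savings = (1 - Compressed/Original) × 100%
= (1 - 2320/7765) × 100%
= 70.12%


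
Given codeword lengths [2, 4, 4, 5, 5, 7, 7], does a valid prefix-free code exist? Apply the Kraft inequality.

Kraft inequality: Σ 2^(-l_i) ≤ 1 for prefix-free code
Calculating: 2^(-2) + 2^(-4) + 2^(-4) + 2^(-5) + 2^(-5) + 2^(-7) + 2^(-7)
= 0.25 + 0.0625 + 0.0625 + 0.03125 + 0.03125 + 0.0078125 + 0.0078125
= 0.4531
Since 0.4531 ≤ 1, prefix-free code exists


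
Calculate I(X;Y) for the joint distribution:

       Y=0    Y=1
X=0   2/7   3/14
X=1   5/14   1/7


H(X) = 1.0000, H(Y) = 0.9403, H(X,Y) = 1.9242
I(X;Y) = H(X) + H(Y) - H(X,Y) = 0.0161 bits


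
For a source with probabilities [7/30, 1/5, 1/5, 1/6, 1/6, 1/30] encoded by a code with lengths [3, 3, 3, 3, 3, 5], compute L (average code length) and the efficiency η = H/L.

Average length L = Σ p_i × l_i = 3.0667 bits
Entropy H = 2.4439 bits
Efficiency η = H/L × 100% = 79.69%


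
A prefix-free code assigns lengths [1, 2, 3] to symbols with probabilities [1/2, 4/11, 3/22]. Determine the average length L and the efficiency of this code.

Average length L = Σ p_i × l_i = 1.6364 bits
Entropy H = 1.4227 bits
Efficiency η = H/L × 100% = 86.94%


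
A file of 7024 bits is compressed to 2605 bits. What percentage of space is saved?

Space savings = (1 - Compressed/Original) × 100%
= (1 - 2605/7024) × 100%
= 62.91%


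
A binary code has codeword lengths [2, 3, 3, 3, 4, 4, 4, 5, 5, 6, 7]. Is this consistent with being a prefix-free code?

Kraft inequality: Σ 2^(-l_i) ≤ 1 for prefix-free code
Calculating: 2^(-2) + 2^(-3) + 2^(-3) + 2^(-3) + 2^(-4) + 2^(-4) + 2^(-4) + 2^(-5) + 2^(-5) + 2^(-6) + 2^(-7)
= 0.25 + 0.125 + 0.125 + 0.125 + 0.0625 + 0.0625 + 0.0625 + 0.03125 + 0.03125 + 0.015625 + 0.0078125
= 0.8984
Since 0.8984 ≤ 1, prefix-free code exists


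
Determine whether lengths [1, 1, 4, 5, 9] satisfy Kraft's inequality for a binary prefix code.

Kraft inequality: Σ 2^(-l_i) ≤ 1 for prefix-free code
Calculating: 2^(-1) + 2^(-1) + 2^(-4) + 2^(-5) + 2^(-9)
= 0.5 + 0.5 + 0.0625 + 0.03125 + 0.001953125
= 1.0957
Since 1.0957 > 1, prefix-free code does not exist


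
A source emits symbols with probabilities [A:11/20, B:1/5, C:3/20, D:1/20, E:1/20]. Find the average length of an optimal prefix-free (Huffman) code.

Huffman tree construction:
Combine smallest probabilities repeatedly
Resulting codes:
  A: 1 (length 1)
  B: 00 (length 2)
  C: 011 (length 3)
  D: 0100 (length 4)
  E: 0101 (length 4)
Average length = Σ p(s) × length(s) = 1.8000 bits


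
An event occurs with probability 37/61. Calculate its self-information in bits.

Information content I(x) = -log₂(p(x))
I = -log₂(37/61) = -log₂(0.6066)
I = 0.7213 bits


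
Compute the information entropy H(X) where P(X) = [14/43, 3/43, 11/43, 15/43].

H(X) = -Σ p(x) log₂ p(x)
  -14/43 × log₂(14/43) = 0.5271
  -3/43 × log₂(3/43) = 0.2680
  -11/43 × log₂(11/43) = 0.5031
  -15/43 × log₂(15/43) = 0.5300
H(X) = 1.8282 bits


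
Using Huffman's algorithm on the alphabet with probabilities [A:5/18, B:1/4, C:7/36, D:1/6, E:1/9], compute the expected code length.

Huffman tree construction:
Combine smallest probabilities repeatedly
Resulting codes:
  A: 10 (length 2)
  B: 01 (length 2)
  C: 00 (length 2)
  D: 111 (length 3)
  E: 110 (length 3)
Average length = Σ p(s) × length(s) = 2.2778 bits


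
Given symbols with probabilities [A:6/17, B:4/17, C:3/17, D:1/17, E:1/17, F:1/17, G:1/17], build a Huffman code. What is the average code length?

Huffman tree construction:
Combine smallest probabilities repeatedly
Resulting codes:
  A: 11 (length 2)
  B: 01 (length 2)
  C: 00 (length 2)
  D: 1000 (length 4)
  E: 1001 (length 4)
  F: 1010 (length 4)
  G: 1011 (length 4)
Average length = Σ p(s) × length(s) = 2.4706 bits


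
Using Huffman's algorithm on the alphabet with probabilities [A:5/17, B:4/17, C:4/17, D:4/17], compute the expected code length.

Huffman tree construction:
Combine smallest probabilities repeatedly
Resulting codes:
  A: 11 (length 2)
  B: 00 (length 2)
  C: 01 (length 2)
  D: 10 (length 2)
Average length = Σ p(s) × length(s) = 2.0000 bits


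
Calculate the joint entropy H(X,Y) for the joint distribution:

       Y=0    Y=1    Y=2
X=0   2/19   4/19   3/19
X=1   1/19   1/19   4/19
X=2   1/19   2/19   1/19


H(X,Y) = -Σ p(x,y) log₂ p(x,y)
  p(0,0)=2/19: -0.1053 × log₂(0.1053) = 0.3419
  p(0,1)=4/19: -0.2105 × log₂(0.2105) = 0.4732
  p(0,2)=3/19: -0.1579 × log₂(0.1579) = 0.4205
  p(1,0)=1/19: -0.0526 × log₂(0.0526) = 0.2236
  p(1,1)=1/19: -0.0526 × log₂(0.0526) = 0.2236
  p(1,2)=4/19: -0.2105 × log₂(0.2105) = 0.4732
  p(2,0)=1/19: -0.0526 × log₂(0.0526) = 0.2236
  p(2,1)=2/19: -0.1053 × log₂(0.1053) = 0.3419
  p(2,2)=1/19: -0.0526 × log₂(0.0526) = 0.2236
H(X,Y) = 2.9450 bits


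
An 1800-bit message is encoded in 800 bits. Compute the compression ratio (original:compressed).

Compression ratio = Original / Compressed
= 1800 / 800 = 2.25:1


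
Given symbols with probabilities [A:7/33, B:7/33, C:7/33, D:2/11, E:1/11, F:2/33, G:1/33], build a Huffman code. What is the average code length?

Huffman tree construction:
Combine smallest probabilities repeatedly
Resulting codes:
  A: 00 (length 2)
  B: 01 (length 2)
  C: 10 (length 2)
  D: 110 (length 3)
  E: 1110 (length 4)
  F: 11111 (length 5)
  G: 11110 (length 5)
Average length = Σ p(s) × length(s) = 2.6364 bits


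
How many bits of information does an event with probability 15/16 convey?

Information content I(x) = -log₂(p(x))
I = -log₂(15/16) = -log₂(0.9375)
I = 0.0931 bits


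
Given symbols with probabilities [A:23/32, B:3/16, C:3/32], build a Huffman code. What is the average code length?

Huffman tree construction:
Combine smallest probabilities repeatedly
Resulting codes:
  A: 1 (length 1)
  B: 01 (length 2)
  C: 00 (length 2)
Average length = Σ p(s) × length(s) = 1.2812 bits


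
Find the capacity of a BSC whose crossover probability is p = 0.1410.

For BSC with error probability p:
C = 1 - H(p) where H(p) is binary entropy
H(0.1410) = -0.1410 × log₂(0.1410) - 0.8590 × log₂(0.8590)
H(p) = 0.5869
C = 1 - 0.5869 = 0.4131 bits/use


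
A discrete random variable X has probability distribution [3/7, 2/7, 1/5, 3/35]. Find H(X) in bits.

H(X) = -Σ p(x) log₂ p(x)
  -3/7 × log₂(3/7) = 0.5239
  -2/7 × log₂(2/7) = 0.5164
  -1/5 × log₂(1/5) = 0.4644
  -3/35 × log₂(3/35) = 0.3038
H(X) = 1.8085 bits


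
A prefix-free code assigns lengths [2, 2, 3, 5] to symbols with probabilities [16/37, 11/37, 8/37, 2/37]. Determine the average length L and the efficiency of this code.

Average length L = Σ p_i × l_i = 2.3784 bits
Entropy H = 1.7485 bits
Efficiency η = H/L × 100% = 73.52%


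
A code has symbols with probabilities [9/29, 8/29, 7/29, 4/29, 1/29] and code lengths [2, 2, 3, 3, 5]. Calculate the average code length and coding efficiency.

Average length L = Σ p_i × l_i = 2.4828 bits
Entropy H = 2.0931 bits
Efficiency η = H/L × 100% = 84.31%


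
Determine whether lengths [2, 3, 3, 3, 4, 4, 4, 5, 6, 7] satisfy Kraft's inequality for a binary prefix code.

Kraft inequality: Σ 2^(-l_i) ≤ 1 for prefix-free code
Calculating: 2^(-2) + 2^(-3) + 2^(-3) + 2^(-3) + 2^(-4) + 2^(-4) + 2^(-4) + 2^(-5) + 2^(-6) + 2^(-7)
= 0.25 + 0.125 + 0.125 + 0.125 + 0.0625 + 0.0625 + 0.0625 + 0.03125 + 0.015625 + 0.0078125
= 0.8672
Since 0.8672 ≤ 1, prefix-free code exists


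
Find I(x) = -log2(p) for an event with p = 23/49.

Information content I(x) = -log₂(p(x))
I = -log₂(23/49) = -log₂(0.4694)
I = 1.0911 bits


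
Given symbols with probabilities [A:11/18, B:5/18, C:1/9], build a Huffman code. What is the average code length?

Huffman tree construction:
Combine smallest probabilities repeatedly
Resulting codes:
  A: 1 (length 1)
  B: 01 (length 2)
  C: 00 (length 2)
Average length = Σ p(s) × length(s) = 1.3889 bits


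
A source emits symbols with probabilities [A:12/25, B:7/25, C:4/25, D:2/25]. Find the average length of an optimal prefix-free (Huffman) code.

Huffman tree construction:
Combine smallest probabilities repeatedly
Resulting codes:
  A: 0 (length 1)
  B: 11 (length 2)
  C: 101 (length 3)
  D: 100 (length 3)
Average length = Σ p(s) × length(s) = 1.7600 bits


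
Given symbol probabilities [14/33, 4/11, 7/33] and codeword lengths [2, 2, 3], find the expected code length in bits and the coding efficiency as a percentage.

Average length L = Σ p_i × l_i = 2.2121 bits
Entropy H = 1.5300 bits
Efficiency η = H/L × 100% = 69.17%


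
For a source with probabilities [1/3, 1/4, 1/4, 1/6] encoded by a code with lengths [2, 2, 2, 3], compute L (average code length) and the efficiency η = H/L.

Average length L = Σ p_i × l_i = 2.1667 bits
Entropy H = 1.9591 bits
Efficiency η = H/L × 100% = 90.42%


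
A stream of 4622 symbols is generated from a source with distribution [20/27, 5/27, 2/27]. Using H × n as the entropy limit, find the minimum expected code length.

Entropy H = 1.0494 bits/symbol
Minimum bits = H × n = 1.0494 × 4622
= 4850.32 bits


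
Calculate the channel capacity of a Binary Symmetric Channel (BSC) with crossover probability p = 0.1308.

For BSC with error probability p:
C = 1 - H(p) where H(p) is binary entropy
H(0.1308) = -0.1308 × log₂(0.1308) - 0.8692 × log₂(0.8692)
H(p) = 0.5596
C = 1 - 0.5596 = 0.4404 bits/use


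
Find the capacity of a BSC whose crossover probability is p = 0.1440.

For BSC with error probability p:
C = 1 - H(p) where H(p) is binary entropy
H(0.1440) = -0.1440 × log₂(0.1440) - 0.8560 × log₂(0.8560)
H(p) = 0.5946
C = 1 - 0.5946 = 0.4054 bits/use


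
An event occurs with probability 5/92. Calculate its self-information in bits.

Information content I(x) = -log₂(p(x))
I = -log₂(5/92) = -log₂(0.0543)
I = 4.2016 bits


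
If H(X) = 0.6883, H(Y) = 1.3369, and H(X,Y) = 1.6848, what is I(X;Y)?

I(X;Y) = H(X) + H(Y) - H(X,Y)
I(X;Y) = 0.6883 + 1.3369 - 1.6848 = 0.3404 bits


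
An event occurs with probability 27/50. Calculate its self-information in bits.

Information content I(x) = -log₂(p(x))
I = -log₂(27/50) = -log₂(0.5400)
I = 0.8890 bits


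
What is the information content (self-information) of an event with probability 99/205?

Information content I(x) = -log₂(p(x))
I = -log₂(99/205) = -log₂(0.4829)
I = 1.0501 bits


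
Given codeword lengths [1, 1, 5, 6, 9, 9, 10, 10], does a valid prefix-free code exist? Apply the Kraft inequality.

Kraft inequality: Σ 2^(-l_i) ≤ 1 for prefix-free code
Calculating: 2^(-1) + 2^(-1) + 2^(-5) + 2^(-6) + 2^(-9) + 2^(-9) + 2^(-10) + 2^(-10)
= 0.5 + 0.5 + 0.03125 + 0.015625 + 0.001953125 + 0.001953125 + 0.0009765625 + 0.0009765625
= 1.0527
Since 1.0527 > 1, prefix-free code does not exist


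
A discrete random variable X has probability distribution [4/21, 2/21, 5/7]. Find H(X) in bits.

H(X) = -Σ p(x) log₂ p(x)
  -4/21 × log₂(4/21) = 0.4557
  -2/21 × log₂(2/21) = 0.3231
  -5/7 × log₂(5/7) = 0.3467
H(X) = 1.1255 bits


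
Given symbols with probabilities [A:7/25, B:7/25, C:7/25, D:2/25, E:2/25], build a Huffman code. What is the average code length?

Huffman tree construction:
Combine smallest probabilities repeatedly
Resulting codes:
  A: 01 (length 2)
  B: 10 (length 2)
  C: 11 (length 2)
  D: 000 (length 3)
  E: 001 (length 3)
Average length = Σ p(s) × length(s) = 2.1600 bits


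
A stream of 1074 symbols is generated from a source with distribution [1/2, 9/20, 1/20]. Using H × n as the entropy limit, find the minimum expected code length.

Entropy H = 1.2345 bits/symbol
Minimum bits = H × n = 1.2345 × 1074
= 1325.85 bits


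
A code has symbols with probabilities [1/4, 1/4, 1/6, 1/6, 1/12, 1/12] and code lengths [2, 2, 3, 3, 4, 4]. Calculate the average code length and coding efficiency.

Average length L = Σ p_i × l_i = 2.6667 bits
Entropy H = 2.4591 bits
Efficiency η = H/L × 100% = 92.22%


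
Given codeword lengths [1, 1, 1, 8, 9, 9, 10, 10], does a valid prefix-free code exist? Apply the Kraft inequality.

Kraft inequality: Σ 2^(-l_i) ≤ 1 for prefix-free code
Calculating: 2^(-1) + 2^(-1) + 2^(-1) + 2^(-8) + 2^(-9) + 2^(-9) + 2^(-10) + 2^(-10)
= 0.5 + 0.5 + 0.5 + 0.00390625 + 0.001953125 + 0.001953125 + 0.0009765625 + 0.0009765625
= 1.5098
Since 1.5098 > 1, prefix-free code does not exist


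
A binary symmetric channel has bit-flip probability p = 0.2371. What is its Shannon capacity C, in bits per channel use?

For BSC with error probability p:
C = 1 - H(p) where H(p) is binary entropy
H(0.2371) = -0.2371 × log₂(0.2371) - 0.7629 × log₂(0.7629)
H(p) = 0.7902
C = 1 - 0.7902 = 0.2098 bits/use


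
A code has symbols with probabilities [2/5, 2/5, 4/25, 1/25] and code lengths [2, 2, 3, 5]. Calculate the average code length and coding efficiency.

Average length L = Σ p_i × l_i = 2.2800 bits
Entropy H = 1.6663 bits
Efficiency η = H/L × 100% = 73.08%


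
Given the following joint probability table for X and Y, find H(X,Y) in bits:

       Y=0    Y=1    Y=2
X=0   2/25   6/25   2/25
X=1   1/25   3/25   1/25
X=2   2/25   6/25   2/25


H(X,Y) = -Σ p(x,y) log₂ p(x,y)
  p(0,0)=2/25: -0.0800 × log₂(0.0800) = 0.2915
  p(0,1)=6/25: -0.2400 × log₂(0.2400) = 0.4941
  p(0,2)=2/25: -0.0800 × log₂(0.0800) = 0.2915
  p(1,0)=1/25: -0.0400 × log₂(0.0400) = 0.1858
  p(1,1)=3/25: -0.1200 × log₂(0.1200) = 0.3671
  p(1,2)=1/25: -0.0400 × log₂(0.0400) = 0.1858
  p(2,0)=2/25: -0.0800 × log₂(0.0800) = 0.2915
  p(2,1)=6/25: -0.2400 × log₂(0.2400) = 0.4941
  p(2,2)=2/25: -0.0800 × log₂(0.0800) = 0.2915
H(X,Y) = 2.8929 bits


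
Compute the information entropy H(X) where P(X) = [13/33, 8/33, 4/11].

H(X) = -Σ p(x) log₂ p(x)
  -13/33 × log₂(13/33) = 0.5294
  -8/33 × log₂(8/33) = 0.4956
  -4/11 × log₂(4/11) = 0.5307
H(X) = 1.5557 bits


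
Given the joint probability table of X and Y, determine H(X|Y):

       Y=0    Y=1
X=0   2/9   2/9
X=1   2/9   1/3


H(X|Y) = Σ_y p(y) H(X|Y=y)
  p(Y=0) = 4/9, H(X|Y=0) = 1.0000
  p(Y=1) = 5/9, H(X|Y=1) = 0.9710
H(X|Y) = 0.4444×1.0000 + 0.5556×0.9710 = 0.9839 bits


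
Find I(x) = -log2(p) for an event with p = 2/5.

Information content I(x) = -log₂(p(x))
I = -log₂(2/5) = -log₂(0.4000)
I = 1.3219 bits


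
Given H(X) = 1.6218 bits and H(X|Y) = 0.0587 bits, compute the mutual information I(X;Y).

I(X;Y) = H(X) - H(X|Y)
I(X;Y) = 1.6218 - 0.0587 = 1.5631 bits


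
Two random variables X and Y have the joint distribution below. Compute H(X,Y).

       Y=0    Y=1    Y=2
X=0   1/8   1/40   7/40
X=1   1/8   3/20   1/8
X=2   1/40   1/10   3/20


H(X,Y) = -Σ p(x,y) log₂ p(x,y)
  p(0,0)=1/8: -0.1250 × log₂(0.1250) = 0.3750
  p(0,1)=1/40: -0.0250 × log₂(0.0250) = 0.1330
  p(0,2)=7/40: -0.1750 × log₂(0.1750) = 0.4401
  p(1,0)=1/8: -0.1250 × log₂(0.1250) = 0.3750
  p(1,1)=3/20: -0.1500 × log₂(0.1500) = 0.4105
  p(1,2)=1/8: -0.1250 × log₂(0.1250) = 0.3750
  p(2,0)=1/40: -0.0250 × log₂(0.0250) = 0.1330
  p(2,1)=1/10: -0.1000 × log₂(0.1000) = 0.3322
  p(2,2)=3/20: -0.1500 × log₂(0.1500) = 0.4105
H(X,Y) = 2.9844 bits


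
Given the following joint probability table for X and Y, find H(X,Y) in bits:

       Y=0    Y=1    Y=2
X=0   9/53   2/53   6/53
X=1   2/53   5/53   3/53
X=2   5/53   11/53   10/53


H(X,Y) = -Σ p(x,y) log₂ p(x,y)
  p(0,0)=9/53: -0.1698 × log₂(0.1698) = 0.4344
  p(0,1)=2/53: -0.0377 × log₂(0.0377) = 0.1784
  p(0,2)=6/53: -0.1132 × log₂(0.1132) = 0.3558
  p(1,0)=2/53: -0.0377 × log₂(0.0377) = 0.1784
  p(1,1)=5/53: -0.0943 × log₂(0.0943) = 0.3213
  p(1,2)=3/53: -0.0566 × log₂(0.0566) = 0.2345
  p(2,0)=5/53: -0.0943 × log₂(0.0943) = 0.3213
  p(2,1)=11/53: -0.2075 × log₂(0.2075) = 0.4708
  p(2,2)=10/53: -0.1887 × log₂(0.1887) = 0.4540
H(X,Y) = 2.9489 bits


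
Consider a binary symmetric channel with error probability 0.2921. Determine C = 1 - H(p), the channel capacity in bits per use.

For BSC with error probability p:
C = 1 - H(p) where H(p) is binary entropy
H(0.2921) = -0.2921 × log₂(0.2921) - 0.7079 × log₂(0.7079)
H(p) = 0.8714
C = 1 - 0.8714 = 0.1286 bits/use


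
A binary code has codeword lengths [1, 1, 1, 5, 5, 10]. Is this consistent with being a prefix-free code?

Kraft inequality: Σ 2^(-l_i) ≤ 1 for prefix-free code
Calculating: 2^(-1) + 2^(-1) + 2^(-1) + 2^(-5) + 2^(-5) + 2^(-10)
= 0.5 + 0.5 + 0.5 + 0.03125 + 0.03125 + 0.0009765625
= 1.5635
Since 1.5635 > 1, prefix-free code does not exist


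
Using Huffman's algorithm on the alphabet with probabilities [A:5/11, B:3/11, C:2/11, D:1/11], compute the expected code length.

Huffman tree construction:
Combine smallest probabilities repeatedly
Resulting codes:
  A: 0 (length 1)
  B: 10 (length 2)
  C: 111 (length 3)
  D: 110 (length 3)
Average length = Σ p(s) × length(s) = 1.8182 bits


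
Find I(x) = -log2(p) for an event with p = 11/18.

Information content I(x) = -log₂(p(x))
I = -log₂(11/18) = -log₂(0.6111)
I = 0.7105 bits


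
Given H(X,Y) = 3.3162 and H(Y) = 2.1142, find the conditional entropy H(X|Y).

Chain rule: H(X,Y) = H(X|Y) + H(Y)
H(X|Y) = H(X,Y) - H(Y) = 3.3162 - 2.1142 = 1.202 bits


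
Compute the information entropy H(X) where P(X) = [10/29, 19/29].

H(X) = -Σ p(x) log₂ p(x)
  -10/29 × log₂(10/29) = 0.5297
  -19/29 × log₂(19/29) = 0.3997
H(X) = 0.9294 bits


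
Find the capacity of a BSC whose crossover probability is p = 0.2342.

For BSC with error probability p:
C = 1 - H(p) where H(p) is binary entropy
H(0.2342) = -0.2342 × log₂(0.2342) - 0.7658 × log₂(0.7658)
H(p) = 0.7853
C = 1 - 0.7853 = 0.2147 bits/use


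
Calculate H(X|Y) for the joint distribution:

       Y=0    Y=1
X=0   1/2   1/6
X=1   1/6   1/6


H(X|Y) = Σ_y p(y) H(X|Y=y)
  p(Y=0) = 2/3, H(X|Y=0) = 0.8113
  p(Y=1) = 1/3, H(X|Y=1) = 1.0000
H(X|Y) = 0.6667×0.8113 + 0.3333×1.0000 = 0.8742 bits


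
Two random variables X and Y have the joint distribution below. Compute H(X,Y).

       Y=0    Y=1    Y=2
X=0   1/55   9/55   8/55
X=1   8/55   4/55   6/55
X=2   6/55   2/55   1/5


H(X,Y) = -Σ p(x,y) log₂ p(x,y)
  p(0,0)=1/55: -0.0182 × log₂(0.0182) = 0.1051
  p(0,1)=9/55: -0.1636 × log₂(0.1636) = 0.4273
  p(0,2)=8/55: -0.1455 × log₂(0.1455) = 0.4046
  p(1,0)=8/55: -0.1455 × log₂(0.1455) = 0.4046
  p(1,1)=4/55: -0.0727 × log₂(0.0727) = 0.2750
  p(1,2)=6/55: -0.1091 × log₂(0.1091) = 0.3487
  p(2,0)=6/55: -0.1091 × log₂(0.1091) = 0.3487
  p(2,1)=2/55: -0.0364 × log₂(0.0364) = 0.1739
  p(2,2)=1/5: -0.2000 × log₂(0.2000) = 0.4644
H(X,Y) = 2.9522 bits


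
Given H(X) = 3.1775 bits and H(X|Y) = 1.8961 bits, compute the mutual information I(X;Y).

I(X;Y) = H(X) - H(X|Y)
I(X;Y) = 3.1775 - 1.8961 = 1.2814 bits
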